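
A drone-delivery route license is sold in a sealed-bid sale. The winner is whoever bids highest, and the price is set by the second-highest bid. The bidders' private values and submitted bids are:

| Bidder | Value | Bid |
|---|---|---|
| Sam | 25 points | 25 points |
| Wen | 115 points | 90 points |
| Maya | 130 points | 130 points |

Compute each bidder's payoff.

Ordered from highest: Maya 130 points > Wen 90 points > Sam 25 points.
Maya has the top bid and wins; the price is the second-highest bid, 90 points.
Maya's payoff = 130 points − 90 points = 40 points. All other bidders lose, so their payoff is 0.

Sam 0 points, Wen 0 points, Maya 40 points.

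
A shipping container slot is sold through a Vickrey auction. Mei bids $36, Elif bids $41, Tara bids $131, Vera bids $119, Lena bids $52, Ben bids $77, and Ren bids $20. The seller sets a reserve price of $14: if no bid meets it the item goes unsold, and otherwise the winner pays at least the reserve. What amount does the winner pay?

Price paid: $119.

Ordered from highest: Tara $131, then Vera $119, then Ben $77, then Lena $52, then Elif $41, then Mei $36, then Ren $20.
Tara has the highest bid, so Tara wins.
The second-highest bid is $119, which exceeds the reserve, so that sets the price.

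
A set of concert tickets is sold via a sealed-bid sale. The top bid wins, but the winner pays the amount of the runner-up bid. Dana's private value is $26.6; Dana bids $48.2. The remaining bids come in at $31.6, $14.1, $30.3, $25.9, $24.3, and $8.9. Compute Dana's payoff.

Highest competing bid: $31.6.
Dana's bid $48.2 is the highest overall, so Dana wins and pays the second-highest bid, $31.6.
Payoff = value − price = $26.6 − $31.6 = -$5.0.
Overbidding won the item at a price above value — truthful bidding would have avoided this loss.

Dana's payoff: -$5.0.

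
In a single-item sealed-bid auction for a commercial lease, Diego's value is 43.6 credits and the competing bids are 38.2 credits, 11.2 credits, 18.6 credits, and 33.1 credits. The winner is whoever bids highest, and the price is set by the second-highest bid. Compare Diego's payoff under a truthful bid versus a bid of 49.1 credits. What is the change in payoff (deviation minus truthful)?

Payoff change: 0.0 credits.

The highest competing bid is 38.2 credits.
Bidding truthfully at 43.6 credits: Diego has the top bid, wins, and pays the second-highest bid 38.2 credits. Payoff = 43.6 credits − 38.2 credits = 5.4 credits.
Bidding 49.1 credits: Diego has the top bid, wins, and pays the second-highest bid 38.2 credits. Payoff = 43.6 credits − 38.2 credits = 5.4 credits.
Change = 5.4 credits − 5.4 credits = 0.0 credits.
The bid only affects whether you win, not the price — here both bids land on the same side of the top rival bid, so the deviation is payoff-neutral.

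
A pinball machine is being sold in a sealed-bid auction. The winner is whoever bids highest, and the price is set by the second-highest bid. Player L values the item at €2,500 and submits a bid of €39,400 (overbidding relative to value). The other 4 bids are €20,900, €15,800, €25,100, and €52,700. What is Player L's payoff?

Player L's payoff: €0.

Highest competing bid: €52,700.
Player L's bid €39,400 is not the highest, so Player L loses, pays nothing, and earns zero payoff.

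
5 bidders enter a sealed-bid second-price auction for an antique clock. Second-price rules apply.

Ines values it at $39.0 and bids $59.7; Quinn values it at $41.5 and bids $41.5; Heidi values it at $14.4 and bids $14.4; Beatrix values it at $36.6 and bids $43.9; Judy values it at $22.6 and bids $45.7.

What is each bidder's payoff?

Ines -$6.7, Quinn $0.0, Heidi $0.0, Beatrix $0.0, Judy $0.0.

Ordered from highest: Ines $59.7; Judy $45.7; Beatrix $43.9; Quinn $41.5; Heidi $14.4.
Ines has the top bid and wins; the price is the second-highest bid, $45.7.
Ines's payoff = $39.0 − $45.7 = -$6.7. All other bidders lose, so their payoff is 0.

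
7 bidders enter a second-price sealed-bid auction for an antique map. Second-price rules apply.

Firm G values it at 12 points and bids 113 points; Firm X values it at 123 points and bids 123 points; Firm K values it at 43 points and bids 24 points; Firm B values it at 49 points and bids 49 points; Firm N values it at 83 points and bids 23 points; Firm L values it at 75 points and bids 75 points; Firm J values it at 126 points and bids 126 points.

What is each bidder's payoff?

Payoffs: Firm G 0 points, Firm X 0 points, Firm K 0 points, Firm B 0 points, Firm N 0 points, Firm L 0 points, Firm J 3 points.

Sorted high to low: Firm J 126 points > Firm X 123 points > Firm G 113 points > Firm L 75 points > Firm B 49 points > Firm K 24 points > Firm N 23 points.
Firm J has the top bid and wins; the price is the second-highest bid, 123 points.
Firm J's payoff = 126 points − 123 points = 3 points. All other bidders lose, so their payoff is 0.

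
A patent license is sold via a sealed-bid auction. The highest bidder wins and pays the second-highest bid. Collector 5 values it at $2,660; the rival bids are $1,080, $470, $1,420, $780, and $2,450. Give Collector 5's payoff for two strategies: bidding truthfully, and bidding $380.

The highest competing bid is $2,450.
Bidding truthfully at $2,660: Collector 5 has the top bid, wins, and pays the second-highest bid $2,450. Payoff = $2,660 − $2,450 = $210.
Bidding $380: the top bid is $2,450 (a rival), so Collector 5 loses. Payoff = $0.

(a) $210  (b) $0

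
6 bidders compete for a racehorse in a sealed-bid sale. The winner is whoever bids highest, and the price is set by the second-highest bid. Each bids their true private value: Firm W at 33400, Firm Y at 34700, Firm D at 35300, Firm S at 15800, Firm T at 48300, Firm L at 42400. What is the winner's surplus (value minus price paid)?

Sorted high to low: Firm T 48300; Firm L 42400; Firm D 35300; Firm Y 34700; Firm W 33400; Firm S 15800.
Firm T wins with the top bid and pays the second-highest, 42400.
Surplus = 48300 − 42400 = 5900.

Winner's surplus: 5900.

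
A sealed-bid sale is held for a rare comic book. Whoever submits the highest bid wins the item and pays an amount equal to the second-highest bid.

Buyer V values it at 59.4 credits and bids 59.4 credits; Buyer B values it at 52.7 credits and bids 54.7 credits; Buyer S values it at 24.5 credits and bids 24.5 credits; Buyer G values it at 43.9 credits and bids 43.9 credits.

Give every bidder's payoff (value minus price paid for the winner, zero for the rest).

Sorted high to low: Buyer V 59.4 credits; Buyer B 54.7 credits; Buyer G 43.9 credits; Buyer S 24.5 credits.
Buyer V has the top bid and wins; the price is the second-highest bid, 54.7 credits.
Buyer V's payoff = 59.4 credits − 54.7 credits = 4.7 credits. All other bidders lose, so their payoff is 0.

Payoffs: Buyer V 4.7 credits, Buyer B 0.0 credits, Buyer S 0.0 credits, Buyer G 0.0 credits.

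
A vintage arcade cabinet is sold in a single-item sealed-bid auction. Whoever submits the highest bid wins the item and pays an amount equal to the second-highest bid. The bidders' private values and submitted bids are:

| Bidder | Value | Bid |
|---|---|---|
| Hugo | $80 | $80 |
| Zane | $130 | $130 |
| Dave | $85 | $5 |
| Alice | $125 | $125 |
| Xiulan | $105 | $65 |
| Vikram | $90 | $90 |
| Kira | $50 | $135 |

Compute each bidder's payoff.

Ranking the bids: Kira $135 > Zane $130 > Alice $125 > Vikram $90 > Hugo $80 > Xiulan $65 > Dave $5.
Kira has the top bid and wins; the price is the second-highest bid, $130.
Kira's payoff = $50 − $130 = -$80. All other bidders lose, so their payoff is 0.

Payoffs: Hugo $0, Zane $0, Dave $0, Alice $0, Xiulan $0, Vikram $0, Kira -$80.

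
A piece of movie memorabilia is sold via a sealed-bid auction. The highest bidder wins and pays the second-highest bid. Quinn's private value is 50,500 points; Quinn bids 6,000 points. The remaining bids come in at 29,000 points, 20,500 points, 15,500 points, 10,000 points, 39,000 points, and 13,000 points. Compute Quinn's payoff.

Highest competing bid: 39,000 points.
Quinn's bid 6,000 points is not the highest, so Quinn loses, pays nothing, and earns zero payoff.

0 points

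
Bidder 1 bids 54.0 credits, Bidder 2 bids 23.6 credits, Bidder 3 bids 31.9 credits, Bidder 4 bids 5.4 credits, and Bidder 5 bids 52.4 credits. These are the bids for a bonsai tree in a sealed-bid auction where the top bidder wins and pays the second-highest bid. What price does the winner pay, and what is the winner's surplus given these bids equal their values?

Sorted high to low: Bidder 1 54.0 credits, then Bidder 5 52.4 credits, then Bidder 3 31.9 credits, then Bidder 2 23.6 credits, then Bidder 4 5.4 credits.
Bidder 1 is the highest bidder, so Bidder 1 wins.
Under the second-price rule, the price is the second-highest bid: 52.4 credits.
Surplus = 54.0 credits − 52.4 credits = 1.6 credits.

Price 52.4 credits; surplus 1.6 credits.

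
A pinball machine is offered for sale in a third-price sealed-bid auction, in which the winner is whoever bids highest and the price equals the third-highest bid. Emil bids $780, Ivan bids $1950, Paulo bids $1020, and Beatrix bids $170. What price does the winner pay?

Ordered from highest: Ivan $1950; Paulo $1020; Emil $780; Beatrix $170.
Ivan is the highest bidder, so Ivan wins.
Under the third-price rule, the price is the third-highest bid: $780.

$780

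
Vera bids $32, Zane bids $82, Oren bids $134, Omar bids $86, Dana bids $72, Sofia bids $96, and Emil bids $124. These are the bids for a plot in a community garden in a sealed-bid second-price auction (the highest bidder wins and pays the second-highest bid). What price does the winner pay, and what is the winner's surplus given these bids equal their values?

The winner pays $124 for a surplus of $10.

Sorted high to low: Oren $134 > Emil $124 > Sofia $96 > Omar $86 > Zane $82 > Dana $72 > Vera $32.
Oren is the highest bidder, so Oren wins.
Under the second-price rule, the price is the second-highest bid: $124.
Surplus = $134 − $124 = $10.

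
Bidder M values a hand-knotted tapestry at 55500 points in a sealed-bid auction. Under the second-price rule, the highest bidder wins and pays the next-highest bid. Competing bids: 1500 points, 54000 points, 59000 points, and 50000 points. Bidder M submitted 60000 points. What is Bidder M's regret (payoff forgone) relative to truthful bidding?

3500 points

The highest competing bid is 59000 points.
Bidding truthfully at 55500 points: the top bid is 59000 points (a rival), so Bidder M loses. Payoff = 0 points.
Bidding 60000 points: Bidder M has the top bid, wins, and pays the second-highest bid 59000 points. Payoff = 55500 points − 59000 points = -3500 points.
Regret = truthful payoff − actual payoff = 0 points − -3500 points = 3500 points.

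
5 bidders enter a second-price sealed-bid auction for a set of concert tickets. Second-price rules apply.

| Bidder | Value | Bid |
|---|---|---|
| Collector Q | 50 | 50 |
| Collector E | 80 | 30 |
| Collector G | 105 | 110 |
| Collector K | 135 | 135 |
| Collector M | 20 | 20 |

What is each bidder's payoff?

Payoffs: Collector Q 0, Collector E 0, Collector G 0, Collector K 25, Collector M 0.

Sorted high to low: Collector K 135; Collector G 110; Collector Q 50; Collector E 30; Collector M 20.
Collector K has the top bid and wins; the price is the second-highest bid, 110.
Collector K's payoff = 135 − 110 = 25. All other bidders lose, so their payoff is 0.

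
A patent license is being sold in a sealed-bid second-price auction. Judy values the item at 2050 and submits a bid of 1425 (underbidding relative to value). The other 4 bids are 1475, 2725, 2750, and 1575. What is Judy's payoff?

Highest competing bid: 2750.
Judy's bid 1425 is not the highest, so Judy loses, pays nothing, and earns zero payoff.

0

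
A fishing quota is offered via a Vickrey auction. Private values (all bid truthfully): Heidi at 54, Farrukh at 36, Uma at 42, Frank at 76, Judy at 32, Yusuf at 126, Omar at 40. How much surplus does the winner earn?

Sorted high to low: Yusuf 126, then Frank 76, then Heidi 54, then Uma 42, then Omar 40, then Farrukh 36, then Judy 32.
Yusuf wins with the top bid and pays the second-highest, 76.
Surplus = 126 − 76 = 50.

Winner's surplus: 50.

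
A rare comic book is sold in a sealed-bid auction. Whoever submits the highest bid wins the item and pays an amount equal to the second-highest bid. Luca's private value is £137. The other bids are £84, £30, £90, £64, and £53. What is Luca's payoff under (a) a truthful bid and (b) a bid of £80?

Truthful: £47; alternative: £0.

The highest competing bid is £90.
Bidding truthfully at £137: Luca has the top bid, wins, and pays the second-highest bid £90. Payoff = £137 − £90 = £47.
Bidding £80: the top bid is £90 (a rival), so Luca loses. Payoff = £0.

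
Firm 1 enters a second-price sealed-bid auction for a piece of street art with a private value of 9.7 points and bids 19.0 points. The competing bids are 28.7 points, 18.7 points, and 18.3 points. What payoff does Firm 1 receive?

Highest competing bid: 28.7 points.
Firm 1's bid 19.0 points is not the highest, so Firm 1 loses, pays nothing, and earns zero payoff.

Payoff = 0.0 points.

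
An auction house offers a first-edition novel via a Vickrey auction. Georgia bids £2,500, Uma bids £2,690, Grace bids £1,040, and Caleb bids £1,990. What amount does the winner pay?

Ordered from highest: Uma £2,690 > Georgia £2,500 > Caleb £1,990 > Grace £1,040.
Uma has the highest bid, so Uma wins.
The second-highest bid is £2,500, so that is what Uma pays.

The winner pays £2,500.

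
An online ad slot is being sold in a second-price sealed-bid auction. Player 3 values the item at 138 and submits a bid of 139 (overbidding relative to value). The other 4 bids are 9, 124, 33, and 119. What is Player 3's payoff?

The bidder's payoff: 14.

Highest competing bid: 124.
Player 3's bid 139 is the highest overall, so Player 3 wins and pays the second-highest bid, 124.
Payoff = value − price = 138 − 124 = 14.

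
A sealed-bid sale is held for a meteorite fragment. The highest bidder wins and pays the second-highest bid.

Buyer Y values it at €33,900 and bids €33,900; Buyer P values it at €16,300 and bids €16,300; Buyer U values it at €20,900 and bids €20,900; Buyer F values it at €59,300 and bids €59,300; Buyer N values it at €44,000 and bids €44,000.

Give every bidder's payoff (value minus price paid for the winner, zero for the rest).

Payoffs: Buyer Y €0, Buyer P €0, Buyer U €0, Buyer F €15,300, Buyer N €0.

Ranking the bids: Buyer F €59,300 > Buyer N €44,000 > Buyer Y €33,900 > Buyer U €20,900 > Buyer P €16,300.
Buyer F has the top bid and wins; the price is the second-highest bid, €44,000.
Buyer F's payoff = €59,300 − €44,000 = €15,300. All other bidders lose, so their payoff is 0.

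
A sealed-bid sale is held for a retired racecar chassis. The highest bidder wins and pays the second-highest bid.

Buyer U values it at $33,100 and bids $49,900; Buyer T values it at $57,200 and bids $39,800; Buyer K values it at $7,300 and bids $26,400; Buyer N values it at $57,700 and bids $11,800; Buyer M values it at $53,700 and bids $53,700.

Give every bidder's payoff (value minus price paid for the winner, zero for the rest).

Bids in descending order: Buyer M $53,700 > Buyer U $49,900 > Buyer T $39,800 > Buyer K $26,400 > Buyer N $11,800.
Buyer M has the top bid and wins; the price is the second-highest bid, $49,900.
Buyer M's payoff = $53,700 − $49,900 = $3,800. All other bidders lose, so their payoff is 0.

Payoffs: Buyer U $0, Buyer T $0, Buyer K $0, Buyer N $0, Buyer M $3,800.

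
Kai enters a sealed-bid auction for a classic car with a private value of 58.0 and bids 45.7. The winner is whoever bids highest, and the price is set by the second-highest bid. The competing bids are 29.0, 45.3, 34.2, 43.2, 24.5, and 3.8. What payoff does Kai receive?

Highest competing bid: 45.3.
Kai's bid 45.7 is the highest overall, so Kai wins and pays the second-highest bid, 45.3.
Payoff = value − price = 58.0 − 45.3 = 12.7.

Payoff = 12.7.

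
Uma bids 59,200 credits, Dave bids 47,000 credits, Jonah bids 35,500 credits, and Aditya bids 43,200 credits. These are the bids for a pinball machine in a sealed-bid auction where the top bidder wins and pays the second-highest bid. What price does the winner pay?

47,000 credits

Bids in descending order: Uma 59,200 credits > Dave 47,000 credits > Aditya 43,200 credits > Jonah 35,500 credits.
Uma is the highest bidder, so Uma wins.
Under the second-price rule, the price is the second-highest bid: 47,000 credits.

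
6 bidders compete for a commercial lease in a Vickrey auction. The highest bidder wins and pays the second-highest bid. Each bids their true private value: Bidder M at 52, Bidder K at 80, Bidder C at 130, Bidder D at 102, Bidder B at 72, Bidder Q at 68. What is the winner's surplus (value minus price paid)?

Surplus = 28.

Ordered from highest: Bidder C 130; Bidder D 102; Bidder K 80; Bidder B 72; Bidder Q 68; Bidder M 52.
Bidder C wins with the top bid and pays the second-highest, 102.
Surplus = 130 − 102 = 28.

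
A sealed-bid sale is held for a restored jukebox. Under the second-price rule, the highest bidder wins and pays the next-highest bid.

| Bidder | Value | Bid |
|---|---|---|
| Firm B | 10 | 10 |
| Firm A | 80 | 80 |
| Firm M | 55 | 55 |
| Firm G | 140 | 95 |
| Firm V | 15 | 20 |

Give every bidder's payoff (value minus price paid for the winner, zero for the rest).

Ranking the bids: Firm G 95; Firm A 80; Firm M 55; Firm V 20; Firm B 10.
Firm G has the top bid and wins; the price is the second-highest bid, 80.
Firm G's payoff = 140 − 80 = 60. All other bidders lose, so their payoff is 0.

Firm B 0, Firm A 0, Firm M 0, Firm G 60, Firm V 0.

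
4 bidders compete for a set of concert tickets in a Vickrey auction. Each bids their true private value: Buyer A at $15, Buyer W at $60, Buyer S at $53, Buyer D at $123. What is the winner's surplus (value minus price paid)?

Sorted high to low: Buyer D $123; Buyer W $60; Buyer S $53; Buyer A $15.
Buyer D wins with the top bid and pays the second-highest, $60.
Surplus = $123 − $60 = $63.

Winner's surplus: $63.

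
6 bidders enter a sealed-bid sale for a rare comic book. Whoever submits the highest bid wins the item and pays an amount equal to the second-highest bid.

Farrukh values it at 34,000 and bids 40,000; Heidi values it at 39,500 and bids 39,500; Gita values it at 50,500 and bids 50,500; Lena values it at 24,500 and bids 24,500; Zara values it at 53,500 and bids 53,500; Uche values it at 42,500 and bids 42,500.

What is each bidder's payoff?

Sorted high to low: Zara 53,500, then Gita 50,500, then Uche 42,500, then Farrukh 40,000, then Heidi 39,500, then Lena 24,500.
Zara has the top bid and wins; the price is the second-highest bid, 50,500.
Zara's payoff = 53,500 − 50,500 = 3,000. All other bidders lose, so their payoff is 0.

Payoffs: Farrukh 0, Heidi 0, Gita 0, Lena 0, Zara 3,000, Uche 0.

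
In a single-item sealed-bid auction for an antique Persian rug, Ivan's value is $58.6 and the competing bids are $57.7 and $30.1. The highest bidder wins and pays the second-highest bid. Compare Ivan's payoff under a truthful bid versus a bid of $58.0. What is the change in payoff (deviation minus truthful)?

The highest competing bid is $57.7.
Bidding truthfully at $58.6: Ivan has the top bid, wins, and pays the second-highest bid $57.7. Payoff = $58.6 − $57.7 = $0.9.
Bidding $58.0: Ivan has the top bid, wins, and pays the second-highest bid $57.7. Payoff = $58.6 − $57.7 = $0.9.
Change = $0.9 − $0.9 = $0.0.
The bid only affects whether you win, not the price — here both bids land on the same side of the top rival bid, so the deviation is payoff-neutral.

Change in payoff: $0.0.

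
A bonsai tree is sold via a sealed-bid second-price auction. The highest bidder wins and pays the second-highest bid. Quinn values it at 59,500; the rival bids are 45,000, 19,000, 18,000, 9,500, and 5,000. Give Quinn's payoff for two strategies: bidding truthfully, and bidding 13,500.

The highest competing bid is 45,000.
Bidding truthfully at 59,500: Quinn has the top bid, wins, and pays the second-highest bid 45,000. Payoff = 59,500 − 45,000 = 14,500.
Bidding 13,500: the top bid is 45,000 (a rival), so Quinn loses. Payoff = 0.

Truthful: 14,500; alternative: 0.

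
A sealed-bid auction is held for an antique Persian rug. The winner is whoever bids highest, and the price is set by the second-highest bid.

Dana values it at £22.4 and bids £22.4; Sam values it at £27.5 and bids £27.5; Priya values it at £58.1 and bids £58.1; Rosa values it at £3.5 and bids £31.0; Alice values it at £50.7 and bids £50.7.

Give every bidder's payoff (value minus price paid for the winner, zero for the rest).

Sorted high to low: Priya £58.1, then Alice £50.7, then Rosa £31.0, then Sam £27.5, then Dana £22.4.
Priya has the top bid and wins; the price is the second-highest bid, £50.7.
Priya's payoff = £58.1 − £50.7 = £7.4. All other bidders lose, so their payoff is 0.

Dana £0.0, Sam £0.0, Priya £7.4, Rosa £0.0, Alice £0.0.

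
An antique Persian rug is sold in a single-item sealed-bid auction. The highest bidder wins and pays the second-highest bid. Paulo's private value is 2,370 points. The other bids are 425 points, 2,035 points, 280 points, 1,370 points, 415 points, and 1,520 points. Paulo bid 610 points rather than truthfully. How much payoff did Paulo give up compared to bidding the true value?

335 points

The highest competing bid is 2,035 points.
Bidding truthfully at 2,370 points: Paulo has the top bid, wins, and pays the second-highest bid 2,035 points. Payoff = 2,370 points − 2,035 points = 335 points.
Bidding 610 points: the top bid is 2,035 points (a rival), so Paulo loses. Payoff = 0 points.
Regret = truthful payoff − actual payoff = 335 points − 0 points = 335 points.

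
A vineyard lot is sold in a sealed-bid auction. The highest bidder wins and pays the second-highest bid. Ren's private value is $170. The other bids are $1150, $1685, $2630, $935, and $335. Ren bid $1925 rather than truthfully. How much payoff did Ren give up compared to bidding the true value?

The highest competing bid is $2630.
Bidding truthfully at $170: the top bid is $2630 (a rival), so Ren loses. Payoff = $0.
Bidding $1925: the top bid is $2630 (a rival), so Ren loses. Payoff = $0.
Regret = truthful payoff − actual payoff = $0 − $0 = $0.
The bid only affects whether you win, not the price — here both bids land on the same side of the top rival bid, so the deviation is payoff-neutral.

Payoff forgone: $0.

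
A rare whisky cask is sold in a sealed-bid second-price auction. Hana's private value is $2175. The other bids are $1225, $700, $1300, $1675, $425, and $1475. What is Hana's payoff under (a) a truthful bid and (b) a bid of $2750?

Truthful: $500; alternative: $500.

The highest competing bid is $1675.
Bidding truthfully at $2175: Hana has the top bid, wins, and pays the second-highest bid $1675. Payoff = $2175 − $1675 = $500.
Bidding $2750: Hana has the top bid, wins, and pays the second-highest bid $1675. Payoff = $2175 − $1675 = $500.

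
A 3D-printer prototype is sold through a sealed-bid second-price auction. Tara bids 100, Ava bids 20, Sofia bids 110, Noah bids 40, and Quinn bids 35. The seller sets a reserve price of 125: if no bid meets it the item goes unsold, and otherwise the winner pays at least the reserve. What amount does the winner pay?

Bids in descending order: Sofia 110, then Tara 100, then Noah 40, then Quinn 35, then Ava 20.
The top bid 110 is below the reserve 125, so the item goes unsold and nothing is paid.

unsold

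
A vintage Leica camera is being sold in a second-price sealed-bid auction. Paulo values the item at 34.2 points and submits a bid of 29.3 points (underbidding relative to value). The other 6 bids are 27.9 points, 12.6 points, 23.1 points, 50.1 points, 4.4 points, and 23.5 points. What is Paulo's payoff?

Payoff = 0.0 points.

Highest competing bid: 50.1 points.
Paulo's bid 29.3 points is not the highest, so Paulo loses, pays nothing, and earns zero payoff.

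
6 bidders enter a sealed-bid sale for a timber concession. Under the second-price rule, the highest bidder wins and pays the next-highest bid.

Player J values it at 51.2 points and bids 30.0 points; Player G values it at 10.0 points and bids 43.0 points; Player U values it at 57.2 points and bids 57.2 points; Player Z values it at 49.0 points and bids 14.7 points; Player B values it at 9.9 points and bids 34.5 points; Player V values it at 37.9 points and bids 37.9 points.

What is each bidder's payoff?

Bids in descending order: Player U 57.2 points, then Player G 43.0 points, then Player V 37.9 points, then Player B 34.5 points, then Player J 30.0 points, then Player Z 14.7 points.
Player U has the top bid and wins; the price is the second-highest bid, 43.0 points.
Player U's payoff = 57.2 points − 43.0 points = 14.2 points. All other bidders lose, so their payoff is 0.

Player J 0.0 points, Player G 0.0 points, Player U 14.2 points, Player Z 0.0 points, Player B 0.0 points, Player V 0.0 points.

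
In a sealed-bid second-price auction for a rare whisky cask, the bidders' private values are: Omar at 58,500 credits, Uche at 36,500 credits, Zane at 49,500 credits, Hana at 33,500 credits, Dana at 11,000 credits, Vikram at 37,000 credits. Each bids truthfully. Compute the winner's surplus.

Ranking the bids: Omar 58,500 credits; Zane 49,500 credits; Vikram 37,000 credits; Uche 36,500 credits; Hana 33,500 credits; Dana 11,000 credits.
Omar wins with the top bid and pays the second-highest, 49,500 credits.
Surplus = 58,500 credits − 49,500 credits = 9,000 credits.

Winner's surplus: 9,000 credits.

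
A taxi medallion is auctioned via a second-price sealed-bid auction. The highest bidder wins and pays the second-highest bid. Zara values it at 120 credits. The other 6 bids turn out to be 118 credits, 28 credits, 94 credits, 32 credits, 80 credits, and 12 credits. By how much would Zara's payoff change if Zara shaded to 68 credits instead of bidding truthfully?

The highest competing bid is 118 credits.
Bidding truthfully at 120 credits: Zara has the top bid, wins, and pays the second-highest bid 118 credits. Payoff = 120 credits − 118 credits = 2 credits.
Bidding 68 credits: the top bid is 118 credits (a rival), so Zara loses. Payoff = 0 credits.
Change = 0 credits − 2 credits = -2 credits.

Change in payoff: -2 credits.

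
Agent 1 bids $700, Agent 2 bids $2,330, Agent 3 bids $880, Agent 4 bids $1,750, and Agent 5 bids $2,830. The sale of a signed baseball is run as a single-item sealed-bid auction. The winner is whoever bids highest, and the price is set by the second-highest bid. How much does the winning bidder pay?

Bids in descending order: Agent 5 $2,830, then Agent 2 $2,330, then Agent 4 $1,750, then Agent 3 $880, then Agent 1 $700.
Agent 5 has the highest bid, so Agent 5 wins.
The second-highest bid is $2,330, so that is what Agent 5 pays.

Price paid: $2,330.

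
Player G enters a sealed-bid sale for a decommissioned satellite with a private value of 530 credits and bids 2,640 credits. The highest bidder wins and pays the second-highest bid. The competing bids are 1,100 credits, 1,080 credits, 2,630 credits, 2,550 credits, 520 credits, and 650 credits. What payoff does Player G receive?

-2,100 credits

Highest competing bid: 2,630 credits.
Player G's bid 2,640 credits is the highest overall, so Player G wins and pays the second-highest bid, 2,630 credits.
Payoff = value − price = 530 credits − 2,630 credits = -2,100 credits.
Overbidding won the item at a price above value — truthful bidding would have avoided this loss.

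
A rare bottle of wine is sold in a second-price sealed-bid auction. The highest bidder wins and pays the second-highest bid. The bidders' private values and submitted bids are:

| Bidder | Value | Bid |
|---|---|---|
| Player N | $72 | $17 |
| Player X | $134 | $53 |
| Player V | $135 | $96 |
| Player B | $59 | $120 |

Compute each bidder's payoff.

Payoffs: Player N $0, Player X $0, Player V $0, Player B -$37.

Ranking the bids: Player B $120 > Player V $96 > Player X $53 > Player N $17.
Player B has the top bid and wins; the price is the second-highest bid, $96.
Player B's payoff = $59 − $96 = -$37. All other bidders lose, so their payoff is 0.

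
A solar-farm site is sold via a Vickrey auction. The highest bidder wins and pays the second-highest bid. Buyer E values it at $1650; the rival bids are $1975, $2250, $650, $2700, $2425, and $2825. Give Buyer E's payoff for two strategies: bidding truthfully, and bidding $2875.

The highest competing bid is $2825.
Bidding truthfully at $1650: the top bid is $2825 (a rival), so Buyer E loses. Payoff = $0.
Bidding $2875: Buyer E has the top bid, wins, and pays the second-highest bid $2825. Payoff = $1650 − $2825 = -$1175.
This is the dominant-strategy logic: truthful bidding weakly beats any alternative.

Truthful: $0; alternative: -$1175.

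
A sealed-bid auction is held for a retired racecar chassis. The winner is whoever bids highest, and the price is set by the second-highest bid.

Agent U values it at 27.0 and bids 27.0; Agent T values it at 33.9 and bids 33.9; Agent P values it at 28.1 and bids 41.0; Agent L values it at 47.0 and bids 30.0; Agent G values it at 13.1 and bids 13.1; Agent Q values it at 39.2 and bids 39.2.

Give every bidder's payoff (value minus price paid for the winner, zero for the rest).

Agent U 0.0, Agent T 0.0, Agent P -11.1, Agent L 0.0, Agent G 0.0, Agent Q 0.0.

Ordered from highest: Agent P 41.0, then Agent Q 39.2, then Agent T 33.9, then Agent L 30.0, then Agent U 27.0, then Agent G 13.1.
Agent P has the top bid and wins; the price is the second-highest bid, 39.2.
Agent P's payoff = 28.1 − 39.2 = -11.1. All other bidders lose, so their payoff is 0.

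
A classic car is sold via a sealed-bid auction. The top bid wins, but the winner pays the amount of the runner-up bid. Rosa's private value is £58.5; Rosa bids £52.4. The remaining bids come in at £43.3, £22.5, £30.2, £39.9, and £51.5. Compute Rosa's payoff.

Highest competing bid: £51.5.
Rosa's bid £52.4 is the highest overall, so Rosa wins and pays the second-highest bid, £51.5.
Payoff = value − price = £58.5 − £51.5 = £7.0.

Payoff = £7.0.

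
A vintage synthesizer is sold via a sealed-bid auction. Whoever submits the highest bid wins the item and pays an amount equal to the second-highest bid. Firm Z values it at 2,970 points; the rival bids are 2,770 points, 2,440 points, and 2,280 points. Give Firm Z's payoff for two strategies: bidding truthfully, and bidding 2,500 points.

(a) 200 points  (b) 0 points

The highest competing bid is 2,770 points.
Bidding truthfully at 2,970 points: Firm Z has the top bid, wins, and pays the second-highest bid 2,770 points. Payoff = 2,970 points − 2,770 points = 200 points.
Bidding 2,500 points: the top bid is 2,770 points (a rival), so Firm Z loses. Payoff = 0 points.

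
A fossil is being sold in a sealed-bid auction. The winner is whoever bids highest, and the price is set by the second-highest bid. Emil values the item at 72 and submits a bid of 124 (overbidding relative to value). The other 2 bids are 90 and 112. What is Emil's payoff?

-40

Highest competing bid: 112.
Emil's bid 124 is the highest overall, so Emil wins and pays the second-highest bid, 112.
Payoff = value − price = 72 − 112 = -40.
Overbidding won the item at a price above value — truthful bidding would have avoided this loss.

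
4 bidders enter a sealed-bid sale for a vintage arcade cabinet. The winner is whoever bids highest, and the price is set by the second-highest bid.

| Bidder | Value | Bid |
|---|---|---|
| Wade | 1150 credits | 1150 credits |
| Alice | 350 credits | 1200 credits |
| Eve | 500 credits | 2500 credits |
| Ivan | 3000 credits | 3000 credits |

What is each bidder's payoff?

Wade 0 credits, Alice 0 credits, Eve 0 credits, Ivan 500 credits.

Ranking the bids: Ivan 3000 credits; Eve 2500 credits; Alice 1200 credits; Wade 1150 credits.
Ivan has the top bid and wins; the price is the second-highest bid, 2500 credits.
Ivan's payoff = 3000 credits − 2500 credits = 500 credits. All other bidders lose, so their payoff is 0.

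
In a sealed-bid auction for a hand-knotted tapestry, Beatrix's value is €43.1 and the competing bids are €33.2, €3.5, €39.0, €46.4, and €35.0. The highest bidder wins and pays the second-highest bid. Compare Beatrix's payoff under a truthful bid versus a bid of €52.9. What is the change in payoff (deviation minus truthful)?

Change in payoff: -€3.3.

The highest competing bid is €46.4.
Bidding truthfully at €43.1: the top bid is €46.4 (a rival), so Beatrix loses. Payoff = €0.0.
Bidding €52.9: Beatrix has the top bid, wins, and pays the second-highest bid €46.4. Payoff = €43.1 − €46.4 = -€3.3.
Change = -€3.3 − €0.0 = -€3.3.
This is the dominant-strategy logic: truthful bidding weakly beats any alternative.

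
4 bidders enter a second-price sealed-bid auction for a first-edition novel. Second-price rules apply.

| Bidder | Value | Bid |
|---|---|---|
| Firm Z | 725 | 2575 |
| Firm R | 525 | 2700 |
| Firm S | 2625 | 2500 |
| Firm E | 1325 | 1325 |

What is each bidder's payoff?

Ranking the bids: Firm R 2700, then Firm Z 2575, then Firm S 2500, then Firm E 1325.
Firm R has the top bid and wins; the price is the second-highest bid, 2575.
Firm R's payoff = 525 − 2575 = -2050. All other bidders lose, so their payoff is 0.

Payoffs: Firm Z 0, Firm R -2050, Firm S 0, Firm E 0.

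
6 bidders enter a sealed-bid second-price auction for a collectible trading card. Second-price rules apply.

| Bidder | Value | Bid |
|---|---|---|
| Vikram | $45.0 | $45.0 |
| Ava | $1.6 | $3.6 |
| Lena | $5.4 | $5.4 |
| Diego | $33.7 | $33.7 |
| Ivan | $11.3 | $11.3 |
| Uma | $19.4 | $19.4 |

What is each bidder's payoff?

Vikram $11.3, Ava $0.0, Lena $0.0, Diego $0.0, Ivan $0.0, Uma $0.0.

Sorted high to low: Vikram $45.0; Diego $33.7; Uma $19.4; Ivan $11.3; Lena $5.4; Ava $3.6.
Vikram has the top bid and wins; the price is the second-highest bid, $33.7.
Vikram's payoff = $45.0 − $33.7 = $11.3. All other bidders lose, so their payoff is 0.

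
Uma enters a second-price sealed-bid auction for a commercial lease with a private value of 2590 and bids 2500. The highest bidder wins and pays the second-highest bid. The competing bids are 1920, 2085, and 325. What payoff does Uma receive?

Uma's payoff: 505.

Highest competing bid: 2085.
Uma's bid 2500 is the highest overall, so Uma wins and pays the second-highest bid, 2085.
Payoff = value − price = 2590 − 2085 = 505.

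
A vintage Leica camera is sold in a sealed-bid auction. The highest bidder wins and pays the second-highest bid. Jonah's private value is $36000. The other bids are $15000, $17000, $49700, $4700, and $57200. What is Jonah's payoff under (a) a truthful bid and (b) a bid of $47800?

The highest competing bid is $57200.
Bidding truthfully at $36000: the top bid is $57200 (a rival), so Jonah loses. Payoff = $0.
Bidding $47800: the top bid is $57200 (a rival), so Jonah loses. Payoff = $0.
The bid only affects whether you win, not the price — here both bids land on the same side of the top rival bid, so the deviation is payoff-neutral.

Truthful: $0; alternative: $0.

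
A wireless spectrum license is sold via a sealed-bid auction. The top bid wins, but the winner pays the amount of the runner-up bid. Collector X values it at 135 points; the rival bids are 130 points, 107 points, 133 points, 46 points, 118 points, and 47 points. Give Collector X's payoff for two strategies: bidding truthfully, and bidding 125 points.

(a) 2 points  (b) 0 points

The highest competing bid is 133 points.
Bidding truthfully at 135 points: Collector X has the top bid, wins, and pays the second-highest bid 133 points. Payoff = 135 points − 133 points = 2 points.
Bidding 125 points: the top bid is 133 points (a rival), so Collector X loses. Payoff = 0 points.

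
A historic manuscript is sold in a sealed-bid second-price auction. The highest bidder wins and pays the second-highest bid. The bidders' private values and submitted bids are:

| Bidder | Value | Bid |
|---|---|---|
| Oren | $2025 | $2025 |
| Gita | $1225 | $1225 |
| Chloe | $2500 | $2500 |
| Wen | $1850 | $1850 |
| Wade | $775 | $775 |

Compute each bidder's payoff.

Payoffs: Oren $0, Gita $0, Chloe $475, Wen $0, Wade $0.

Bids in descending order: Chloe $2500; Oren $2025; Wen $1850; Gita $1225; Wade $775.
Chloe has the top bid and wins; the price is the second-highest bid, $2025.
Chloe's payoff = $2500 − $2025 = $475. All other bidders lose, so their payoff is 0.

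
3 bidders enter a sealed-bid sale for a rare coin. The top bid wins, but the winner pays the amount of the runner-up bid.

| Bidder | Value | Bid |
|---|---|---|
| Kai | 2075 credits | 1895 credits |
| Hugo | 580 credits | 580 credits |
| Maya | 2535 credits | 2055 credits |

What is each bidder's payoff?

Payoffs: Kai 0 credits, Hugo 0 credits, Maya 640 credits.

Ranking the bids: Maya 2055 credits, then Kai 1895 credits, then Hugo 580 credits.
Maya has the top bid and wins; the price is the second-highest bid, 1895 credits.
Maya's payoff = 2535 credits − 1895 credits = 640 credits. All other bidders lose, so their payoff is 0.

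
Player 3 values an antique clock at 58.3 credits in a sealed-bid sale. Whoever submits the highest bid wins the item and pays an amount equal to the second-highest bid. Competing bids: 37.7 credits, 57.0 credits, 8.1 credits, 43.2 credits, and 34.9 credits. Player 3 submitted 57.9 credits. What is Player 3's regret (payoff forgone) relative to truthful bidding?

Payoff forgone: 0.0 credits.

The highest competing bid is 57.0 credits.
Bidding truthfully at 58.3 credits: Player 3 has the top bid, wins, and pays the second-highest bid 57.0 credits. Payoff = 58.3 credits − 57.0 credits = 1.3 credits.
Bidding 57.9 credits: Player 3 has the top bid, wins, and pays the second-highest bid 57.0 credits. Payoff = 58.3 credits − 57.0 credits = 1.3 credits.
Regret = truthful payoff − actual payoff = 1.3 credits − 1.3 credits = 0.0 credits.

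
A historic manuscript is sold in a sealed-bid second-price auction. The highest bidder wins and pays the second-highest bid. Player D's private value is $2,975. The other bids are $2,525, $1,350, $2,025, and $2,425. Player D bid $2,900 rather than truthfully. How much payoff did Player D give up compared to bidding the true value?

The highest competing bid is $2,525.
Bidding truthfully at $2,975: Player D has the top bid, wins, and pays the second-highest bid $2,525. Payoff = $2,975 − $2,525 = $450.
Bidding $2,900: Player D has the top bid, wins, and pays the second-highest bid $2,525. Payoff = $2,975 − $2,525 = $450.
Regret = truthful payoff − actual payoff = $450 − $450 = $0.
The bid only affects whether you win, not the price — here both bids land on the same side of the top rival bid, so the deviation is payoff-neutral.

Regret: $0.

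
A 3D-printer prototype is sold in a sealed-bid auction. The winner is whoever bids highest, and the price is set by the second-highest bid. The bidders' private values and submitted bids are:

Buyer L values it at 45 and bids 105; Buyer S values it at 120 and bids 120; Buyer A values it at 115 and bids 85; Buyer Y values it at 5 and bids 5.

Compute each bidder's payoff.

Buyer L 0, Buyer S 15, Buyer A 0, Buyer Y 0.

Bids in descending order: Buyer S 120, then Buyer L 105, then Buyer A 85, then Buyer Y 5.
Buyer S has the top bid and wins; the price is the second-highest bid, 105.
Buyer S's payoff = 120 − 105 = 15. All other bidders lose, so their payoff is 0.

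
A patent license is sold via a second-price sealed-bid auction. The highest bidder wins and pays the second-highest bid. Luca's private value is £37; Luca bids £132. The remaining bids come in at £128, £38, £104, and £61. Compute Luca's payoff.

Luca's payoff: -£91.

Highest competing bid: £128.
Luca's bid £132 is the highest overall, so Luca wins and pays the second-highest bid, £128.
Payoff = value − price = £37 − £128 = -£91.
Overbidding won the item at a price above value — truthful bidding would have avoided this loss.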